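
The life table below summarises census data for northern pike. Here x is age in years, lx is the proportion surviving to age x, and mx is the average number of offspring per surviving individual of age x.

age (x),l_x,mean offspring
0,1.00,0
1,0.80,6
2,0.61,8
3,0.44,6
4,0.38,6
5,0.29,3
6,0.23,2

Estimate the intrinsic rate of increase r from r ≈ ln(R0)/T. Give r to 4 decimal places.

R0 = Σ lx·mx = 0 + 4.8 + 4.88 + 2.64 + 2.28 + 0.87 + 0.46 = 15.93
Σ x·lx·mx = 38.71; T = 38.71/15.93 = 2.43001…
r ≈ ln(R0)/T = ln(15.93)/2.43001… = 1.139176… → 1.1392

1.1392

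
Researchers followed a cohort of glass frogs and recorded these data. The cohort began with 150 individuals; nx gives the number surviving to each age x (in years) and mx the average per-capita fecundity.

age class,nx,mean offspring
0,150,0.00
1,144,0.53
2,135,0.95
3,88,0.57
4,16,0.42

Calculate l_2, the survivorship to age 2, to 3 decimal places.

0.900

l_2 = n_2/n_0 = 135/150 = 0.9 → 0.900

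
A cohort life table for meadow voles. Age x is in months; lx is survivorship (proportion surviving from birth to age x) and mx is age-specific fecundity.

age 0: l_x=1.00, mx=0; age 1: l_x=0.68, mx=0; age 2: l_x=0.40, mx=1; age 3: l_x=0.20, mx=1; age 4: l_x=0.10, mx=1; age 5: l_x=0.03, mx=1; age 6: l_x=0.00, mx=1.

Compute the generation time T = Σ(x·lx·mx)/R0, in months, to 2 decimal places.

lx·mx: 0, 0, 0.4, 0.2, 0.1, 0.03, 0 → R0 = 0.73
x·lx·mx: 0, 0, 0.8, 0.6, 0.4, 0.15, 0 → Σ = 1.95
T = 1.95 / 0.73 = 2.671233… → 2.67

2.67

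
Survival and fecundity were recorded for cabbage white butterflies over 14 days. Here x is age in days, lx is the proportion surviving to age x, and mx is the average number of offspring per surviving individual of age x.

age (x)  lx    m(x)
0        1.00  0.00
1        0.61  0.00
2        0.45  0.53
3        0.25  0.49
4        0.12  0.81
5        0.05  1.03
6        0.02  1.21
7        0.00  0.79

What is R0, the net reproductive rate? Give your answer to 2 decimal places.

lx·mx by age: 0, 0, 0.2385, 0.1225, 0.0972, 0.0515, 0.0242, 0
R0 = Σ lx·mx = 0.5339 → 0.53

0.53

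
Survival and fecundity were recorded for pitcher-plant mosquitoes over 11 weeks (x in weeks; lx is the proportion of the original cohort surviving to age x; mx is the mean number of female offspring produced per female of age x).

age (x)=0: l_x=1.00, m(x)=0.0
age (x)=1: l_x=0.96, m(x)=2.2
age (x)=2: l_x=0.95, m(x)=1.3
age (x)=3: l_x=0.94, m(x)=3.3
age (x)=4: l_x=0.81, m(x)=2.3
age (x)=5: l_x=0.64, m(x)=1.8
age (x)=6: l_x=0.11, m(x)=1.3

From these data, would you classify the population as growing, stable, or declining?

R0 = Σ lx·mx = 0 + 2.112 + 1.235 + 3.102 + 1.863 + 1.152 + 0.143 = 9.607
R0 > 1, so the population is growing.

growing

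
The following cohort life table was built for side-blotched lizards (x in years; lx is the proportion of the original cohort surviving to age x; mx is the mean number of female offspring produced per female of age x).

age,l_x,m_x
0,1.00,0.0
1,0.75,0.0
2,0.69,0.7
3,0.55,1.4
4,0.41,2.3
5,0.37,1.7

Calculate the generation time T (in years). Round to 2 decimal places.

3.61

lx·mx: 0, 0, 0.483, 0.77, 0.943, 0.629 → R0 = 2.825
x·lx·mx: 0, 0, 0.966, 2.31, 3.772, 3.145 → Σ = 10.193
T = 10.193 / 2.825 = 3.608142… → 3.61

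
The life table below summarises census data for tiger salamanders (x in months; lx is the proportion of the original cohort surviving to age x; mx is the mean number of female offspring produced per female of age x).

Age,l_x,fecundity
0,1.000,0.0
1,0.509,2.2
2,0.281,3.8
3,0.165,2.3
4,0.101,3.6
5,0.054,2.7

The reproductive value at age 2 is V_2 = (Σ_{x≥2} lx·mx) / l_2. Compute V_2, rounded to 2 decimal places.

6.96

lx·mx for x ≥ 2: 1.0678, 0.3795, 0.3636, 0.1458 → sum = 1.9567
V_2 = 1.9567 / l_2 = 1.9567 / 0.281 = 6.963345… → 6.96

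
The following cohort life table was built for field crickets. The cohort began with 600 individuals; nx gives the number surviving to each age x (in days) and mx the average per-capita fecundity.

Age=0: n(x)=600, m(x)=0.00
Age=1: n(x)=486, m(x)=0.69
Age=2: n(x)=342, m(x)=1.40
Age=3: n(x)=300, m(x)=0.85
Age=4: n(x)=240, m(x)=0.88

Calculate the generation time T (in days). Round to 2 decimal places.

lx = nx/n0 = nx/600: 1, 0.81, 0.57, 0.5, 0.4
lx·mx: 0, 0.5589, 0.798, 0.425, 0.352 → R0 = 2.1339
x·lx·mx: 0, 0.5589, 1.596, 1.275, 1.408 → Σ = 4.8379
T = 4.8379 / 2.1339 = 2.267163… → 2.27

2.27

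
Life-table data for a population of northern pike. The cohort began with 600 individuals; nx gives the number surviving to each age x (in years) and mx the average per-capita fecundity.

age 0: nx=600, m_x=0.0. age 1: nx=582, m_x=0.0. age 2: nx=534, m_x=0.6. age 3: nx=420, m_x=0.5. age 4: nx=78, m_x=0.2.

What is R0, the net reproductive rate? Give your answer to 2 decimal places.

0.91

lx = nx/n0 = nx/600: 1, 0.97, 0.89, 0.7, 0.13
lx·mx by age: 0, 0, 0.534, 0.35, 0.026
R0 = Σ lx·mx = 0.91 → 0.91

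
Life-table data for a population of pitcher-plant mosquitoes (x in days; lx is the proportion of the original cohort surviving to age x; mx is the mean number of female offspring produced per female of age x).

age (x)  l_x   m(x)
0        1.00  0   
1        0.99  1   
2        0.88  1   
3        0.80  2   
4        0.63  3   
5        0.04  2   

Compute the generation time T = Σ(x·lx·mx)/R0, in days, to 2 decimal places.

lx·mx: 0, 0.99, 0.88, 1.6, 1.89, 0.08 → R0 = 5.44
x·lx·mx: 0, 0.99, 1.76, 4.8, 7.56, 0.4 → Σ = 15.51
T = 15.51 / 5.44 = 2.851103… → 2.85

2.85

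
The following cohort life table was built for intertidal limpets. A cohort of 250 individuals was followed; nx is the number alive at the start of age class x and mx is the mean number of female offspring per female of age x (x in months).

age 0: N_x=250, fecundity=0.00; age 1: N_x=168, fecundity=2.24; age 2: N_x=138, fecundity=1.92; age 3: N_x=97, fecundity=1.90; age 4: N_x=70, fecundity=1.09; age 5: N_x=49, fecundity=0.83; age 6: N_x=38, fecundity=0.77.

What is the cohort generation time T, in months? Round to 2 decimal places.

lx = nx/n0 = nx/250: 1, 0.672, 0.552, 0.388, 0.28, 0.196, 0.152
lx·mx: 0, 1.50528, 1.05984, 0.7372, 0.3052, 0.16268, 0.11704 → R0 = 3.88724
x·lx·mx: 0, 1.50528, 2.11968, 2.2116, 1.2208, 0.8134, 0.70224 → Σ = 8.573
T = 8.573 / 3.88724 = 2.205421… → 2.21

2.21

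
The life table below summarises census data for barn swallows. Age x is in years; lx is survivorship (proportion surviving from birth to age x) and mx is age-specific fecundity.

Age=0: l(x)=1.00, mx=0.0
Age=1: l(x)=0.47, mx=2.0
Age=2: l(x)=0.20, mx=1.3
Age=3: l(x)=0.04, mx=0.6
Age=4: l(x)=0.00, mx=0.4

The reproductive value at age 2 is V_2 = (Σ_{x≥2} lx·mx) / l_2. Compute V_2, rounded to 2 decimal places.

1.42

lx·mx for x ≥ 2: 0.26, 0.024, 0 → sum = 0.284
V_2 = 0.284 / l_2 = 0.284 / 0.2 = 1.42 → 1.42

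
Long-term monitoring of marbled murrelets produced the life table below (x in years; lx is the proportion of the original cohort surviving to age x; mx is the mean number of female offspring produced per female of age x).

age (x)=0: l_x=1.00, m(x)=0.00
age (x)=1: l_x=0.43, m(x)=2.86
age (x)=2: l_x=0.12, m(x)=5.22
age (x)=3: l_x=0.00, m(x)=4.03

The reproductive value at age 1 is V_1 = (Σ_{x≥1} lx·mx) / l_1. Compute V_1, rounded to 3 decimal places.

4.317

lx·mx for x ≥ 1: 1.2298, 0.6264, 0 → sum = 1.8562
V_1 = 1.8562 / l_1 = 1.8562 / 0.43 = 4.316744… → 4.317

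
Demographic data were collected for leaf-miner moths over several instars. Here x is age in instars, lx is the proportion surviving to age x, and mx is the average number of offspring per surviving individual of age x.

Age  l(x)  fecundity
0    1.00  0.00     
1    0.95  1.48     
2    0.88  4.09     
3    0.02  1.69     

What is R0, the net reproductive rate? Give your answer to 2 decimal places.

5.04

lx·mx by age: 0, 1.406, 3.5992, 0.0338
R0 = Σ lx·mx = 5.039 → 5.04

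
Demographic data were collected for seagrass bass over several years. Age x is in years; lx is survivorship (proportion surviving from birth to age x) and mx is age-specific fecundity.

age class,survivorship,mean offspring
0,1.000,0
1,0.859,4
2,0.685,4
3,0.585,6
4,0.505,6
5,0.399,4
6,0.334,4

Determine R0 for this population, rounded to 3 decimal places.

15.648

lx·mx by age: 0, 3.436, 2.74, 3.51, 3.03, 1.596, 1.336
R0 = Σ lx·mx = 15.648 → 15.648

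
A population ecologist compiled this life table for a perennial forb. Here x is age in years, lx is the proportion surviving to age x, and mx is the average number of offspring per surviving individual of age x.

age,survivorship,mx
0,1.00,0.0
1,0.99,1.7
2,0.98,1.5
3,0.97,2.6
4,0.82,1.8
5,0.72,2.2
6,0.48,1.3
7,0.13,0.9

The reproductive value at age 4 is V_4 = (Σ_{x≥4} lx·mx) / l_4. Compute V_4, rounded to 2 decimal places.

4.64

lx·mx for x ≥ 4: 1.476, 1.584, 0.624, 0.117 → sum = 3.801
V_4 = 3.801 / l_4 = 3.801 / 0.82 = 4.635366… → 4.64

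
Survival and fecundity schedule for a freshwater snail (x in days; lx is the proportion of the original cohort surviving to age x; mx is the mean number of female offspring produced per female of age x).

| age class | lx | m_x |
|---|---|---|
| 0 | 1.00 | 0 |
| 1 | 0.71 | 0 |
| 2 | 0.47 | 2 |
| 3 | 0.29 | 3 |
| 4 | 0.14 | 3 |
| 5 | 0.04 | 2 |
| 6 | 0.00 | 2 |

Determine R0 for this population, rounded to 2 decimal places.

lx·mx by age: 0, 0, 0.94, 0.87, 0.42, 0.08, 0
R0 = Σ lx·mx = 2.31 → 2.31

2.31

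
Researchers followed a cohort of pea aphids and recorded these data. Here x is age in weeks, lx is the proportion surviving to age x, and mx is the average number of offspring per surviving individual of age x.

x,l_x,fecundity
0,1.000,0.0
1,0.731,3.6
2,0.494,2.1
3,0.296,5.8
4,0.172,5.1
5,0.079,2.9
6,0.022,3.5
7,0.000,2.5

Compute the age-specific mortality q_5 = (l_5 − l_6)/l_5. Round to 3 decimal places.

0.722

q_5 = (l_5 − l_6) / l_5 = (0.079 − 0.022) / 0.079
     = 0.057 / 0.079 = 0.721519… → 0.722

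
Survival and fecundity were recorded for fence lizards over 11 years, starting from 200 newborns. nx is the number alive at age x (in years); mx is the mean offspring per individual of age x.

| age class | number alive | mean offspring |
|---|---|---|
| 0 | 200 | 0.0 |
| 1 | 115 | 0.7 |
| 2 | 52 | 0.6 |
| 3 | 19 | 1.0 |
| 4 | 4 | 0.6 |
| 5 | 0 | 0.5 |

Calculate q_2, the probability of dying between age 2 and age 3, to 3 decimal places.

0.635

lx = nx/n0 = nx/200: 1, 0.575, 0.26, 0.095, 0.02, 0
q_2 = (l_2 − l_3) / l_2 = (0.26 − 0.095) / 0.26
     = 0.165 / 0.26 = 0.634615… → 0.635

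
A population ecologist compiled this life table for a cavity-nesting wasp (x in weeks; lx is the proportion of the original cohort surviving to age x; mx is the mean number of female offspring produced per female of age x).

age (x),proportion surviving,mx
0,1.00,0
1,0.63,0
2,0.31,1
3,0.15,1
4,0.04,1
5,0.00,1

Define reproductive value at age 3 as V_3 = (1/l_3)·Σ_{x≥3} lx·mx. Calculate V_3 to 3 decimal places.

1.267

lx·mx for x ≥ 3: 0.15, 0.04, 0 → sum = 0.19
V_3 = 0.19 / l_3 = 0.19 / 0.15 = 1.266667… → 1.267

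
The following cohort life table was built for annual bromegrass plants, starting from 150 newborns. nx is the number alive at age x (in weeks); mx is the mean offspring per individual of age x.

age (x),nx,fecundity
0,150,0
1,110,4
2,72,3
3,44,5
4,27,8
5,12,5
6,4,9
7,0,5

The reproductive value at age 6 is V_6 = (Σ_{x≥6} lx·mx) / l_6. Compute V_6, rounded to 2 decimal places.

lx = nx/n0 = nx/150: 1, 0.73333…, 0.48, 0.29333…, 0.18, 0.08, 0.02667…, 0
lx·mx for x ≥ 6: 0.24…, 0 → sum = 0.24…
V_6 = 0.24… / l_6 = 0.24… / 0.026667… = 9… → 9.00

9.00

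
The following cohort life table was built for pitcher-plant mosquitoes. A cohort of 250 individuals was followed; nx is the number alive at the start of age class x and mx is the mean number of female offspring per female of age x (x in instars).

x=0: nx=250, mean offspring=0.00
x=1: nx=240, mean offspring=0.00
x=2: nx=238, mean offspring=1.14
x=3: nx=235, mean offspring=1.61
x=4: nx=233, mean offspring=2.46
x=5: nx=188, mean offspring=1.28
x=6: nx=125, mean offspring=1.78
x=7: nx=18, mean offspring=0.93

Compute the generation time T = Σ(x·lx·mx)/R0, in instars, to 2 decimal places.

3.89

lx = nx/n0 = nx/250: 1, 0.96, 0.952, 0.94, 0.932, 0.752, 0.5, 0.072
lx·mx: 0, 0, 1.08528, 1.5134, 2.29272, 0.96256, 0.89, 0.06696 → R0 = 6.81092
x·lx·mx: 0, 0, 2.17056, 4.5402, 9.17088, 4.8128, 5.34, 0.46872 → Σ = 26.50316
T = 26.50316 / 6.81092 = 3.891275… → 3.89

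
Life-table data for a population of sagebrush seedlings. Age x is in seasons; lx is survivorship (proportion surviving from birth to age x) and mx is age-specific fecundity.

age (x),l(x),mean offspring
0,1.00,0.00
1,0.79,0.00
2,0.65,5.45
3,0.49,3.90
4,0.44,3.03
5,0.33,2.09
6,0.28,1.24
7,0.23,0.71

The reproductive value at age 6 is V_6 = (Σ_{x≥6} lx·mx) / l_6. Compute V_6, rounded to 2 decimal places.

1.82

lx·mx for x ≥ 6: 0.3472, 0.1633 → sum = 0.5105
V_6 = 0.5105 / l_6 = 0.5105 / 0.28 = 1.823214… → 1.82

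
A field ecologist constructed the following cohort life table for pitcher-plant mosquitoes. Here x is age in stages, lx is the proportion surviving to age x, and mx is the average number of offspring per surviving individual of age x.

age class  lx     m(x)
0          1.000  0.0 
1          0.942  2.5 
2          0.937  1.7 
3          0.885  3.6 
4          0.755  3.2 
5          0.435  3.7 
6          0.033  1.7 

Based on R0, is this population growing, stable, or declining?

R0 = Σ lx·mx = 0 + 2.355 + 1.5929 + 3.186 + 2.416 + 1.6095 + 0.0561 = 11.2155
R0 > 1, so the population is growing.

growing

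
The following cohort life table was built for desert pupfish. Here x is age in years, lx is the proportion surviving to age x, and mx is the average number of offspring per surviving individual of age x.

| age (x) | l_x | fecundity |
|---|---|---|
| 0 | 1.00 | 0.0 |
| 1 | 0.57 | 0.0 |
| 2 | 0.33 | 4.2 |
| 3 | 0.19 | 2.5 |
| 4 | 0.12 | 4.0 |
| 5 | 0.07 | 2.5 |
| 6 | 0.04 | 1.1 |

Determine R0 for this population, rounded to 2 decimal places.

2.56

lx·mx by age: 0, 0, 1.386, 0.475, 0.48, 0.175, 0.044
R0 = Σ lx·mx = 2.56 → 2.56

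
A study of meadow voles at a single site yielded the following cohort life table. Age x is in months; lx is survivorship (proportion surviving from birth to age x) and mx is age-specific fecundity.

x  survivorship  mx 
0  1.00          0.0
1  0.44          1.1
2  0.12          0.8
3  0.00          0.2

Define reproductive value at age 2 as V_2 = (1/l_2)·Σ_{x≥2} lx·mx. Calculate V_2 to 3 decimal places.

0.800

lx·mx for x ≥ 2: 0.096, 0 → sum = 0.096
V_2 = 0.096 / l_2 = 0.096 / 0.12 = 0.8 → 0.800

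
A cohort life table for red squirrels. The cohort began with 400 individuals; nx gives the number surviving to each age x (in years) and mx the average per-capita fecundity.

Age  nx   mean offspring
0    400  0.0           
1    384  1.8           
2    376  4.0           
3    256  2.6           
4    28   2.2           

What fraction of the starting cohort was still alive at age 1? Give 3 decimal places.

l_1 = n_1/n_0 = 384/400 = 0.96 → 0.960

0.960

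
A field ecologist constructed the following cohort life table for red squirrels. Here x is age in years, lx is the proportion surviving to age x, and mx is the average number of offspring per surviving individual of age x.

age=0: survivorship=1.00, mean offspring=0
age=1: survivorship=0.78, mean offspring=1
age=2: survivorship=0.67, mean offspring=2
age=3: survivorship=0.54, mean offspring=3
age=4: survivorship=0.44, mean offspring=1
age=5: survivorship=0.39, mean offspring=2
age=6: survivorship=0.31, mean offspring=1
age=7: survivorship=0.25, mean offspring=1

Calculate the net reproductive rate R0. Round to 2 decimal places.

5.52

lx·mx by age: 0, 0.78, 1.34, 1.62, 0.44, 0.78, 0.31, 0.25
R0 = Σ lx·mx = 5.52 → 5.52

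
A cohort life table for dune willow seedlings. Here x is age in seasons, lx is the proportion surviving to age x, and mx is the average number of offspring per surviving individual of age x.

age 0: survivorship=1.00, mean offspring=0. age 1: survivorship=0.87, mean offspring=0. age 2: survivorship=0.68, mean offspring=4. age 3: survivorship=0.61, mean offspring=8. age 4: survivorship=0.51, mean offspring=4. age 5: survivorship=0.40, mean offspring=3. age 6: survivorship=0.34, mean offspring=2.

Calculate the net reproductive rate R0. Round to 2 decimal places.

lx·mx by age: 0, 0, 2.72, 4.88, 2.04, 1.2, 0.68
R0 = Σ lx·mx = 11.52 → 11.52

11.52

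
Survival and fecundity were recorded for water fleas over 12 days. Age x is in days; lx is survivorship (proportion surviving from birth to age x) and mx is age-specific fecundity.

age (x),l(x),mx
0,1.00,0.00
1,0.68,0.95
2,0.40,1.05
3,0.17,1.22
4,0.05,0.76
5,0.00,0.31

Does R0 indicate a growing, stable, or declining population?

growing

R0 = Σ lx·mx = 0 + 0.646 + 0.42 + 0.2074 + 0.038 + 0 = 1.3114
R0 > 1, so the population is growing.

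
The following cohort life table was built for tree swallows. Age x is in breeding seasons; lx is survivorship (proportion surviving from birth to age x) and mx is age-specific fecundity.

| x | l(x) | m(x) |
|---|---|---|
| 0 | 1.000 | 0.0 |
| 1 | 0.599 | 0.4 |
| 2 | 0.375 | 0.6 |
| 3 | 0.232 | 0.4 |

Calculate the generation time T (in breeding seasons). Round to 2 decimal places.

lx·mx: 0, 0.2396, 0.225, 0.0928 → R0 = 0.5574
x·lx·mx: 0, 0.2396, 0.45, 0.2784 → Σ = 0.968
T = 0.968 / 0.5574 = 1.736634… → 1.74

1.74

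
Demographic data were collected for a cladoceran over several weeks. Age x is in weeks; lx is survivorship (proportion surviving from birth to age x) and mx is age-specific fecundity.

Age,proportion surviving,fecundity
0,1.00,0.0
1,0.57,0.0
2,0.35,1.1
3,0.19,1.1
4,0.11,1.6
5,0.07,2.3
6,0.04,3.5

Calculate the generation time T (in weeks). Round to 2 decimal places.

3.50

lx·mx: 0, 0, 0.385, 0.209, 0.176, 0.161, 0.14 → R0 = 1.071
x·lx·mx: 0, 0, 0.77, 0.627, 0.704, 0.805, 0.84 → Σ = 3.746
T = 3.746 / 1.071 = 3.497666… → 3.50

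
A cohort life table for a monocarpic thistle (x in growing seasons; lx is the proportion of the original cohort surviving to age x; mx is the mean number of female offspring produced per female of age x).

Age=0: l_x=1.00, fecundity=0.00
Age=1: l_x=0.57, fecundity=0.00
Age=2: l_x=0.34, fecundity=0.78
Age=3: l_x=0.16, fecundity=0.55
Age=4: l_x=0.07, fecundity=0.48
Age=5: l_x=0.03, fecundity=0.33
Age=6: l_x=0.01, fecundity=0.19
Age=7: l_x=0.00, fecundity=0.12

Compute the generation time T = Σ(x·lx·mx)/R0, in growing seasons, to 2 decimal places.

lx·mx: 0, 0, 0.2652, 0.088, 0.0336, 0.0099, 0.0019, 0 → R0 = 0.3986
x·lx·mx: 0, 0, 0.5304, 0.264, 0.1344, 0.0495, 0.0114, 0 → Σ = 0.9897
T = 0.9897 / 0.3986 = 2.48294… → 2.48

2.48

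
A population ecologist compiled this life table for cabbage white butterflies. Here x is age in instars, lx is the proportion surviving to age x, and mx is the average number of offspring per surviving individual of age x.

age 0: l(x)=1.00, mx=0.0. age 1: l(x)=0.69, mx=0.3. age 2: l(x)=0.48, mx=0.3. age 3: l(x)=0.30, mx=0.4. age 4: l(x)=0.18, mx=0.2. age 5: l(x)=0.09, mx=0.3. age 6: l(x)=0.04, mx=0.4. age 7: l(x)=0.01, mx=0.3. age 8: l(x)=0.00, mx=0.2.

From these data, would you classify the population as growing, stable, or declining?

R0 = Σ lx·mx = 0 + 0.207 + 0.144 + 0.12 + 0.036 + 0.027 + 0.016 + 0.003 + 0 = 0.553
R0 < 1, so the population is declining.

declining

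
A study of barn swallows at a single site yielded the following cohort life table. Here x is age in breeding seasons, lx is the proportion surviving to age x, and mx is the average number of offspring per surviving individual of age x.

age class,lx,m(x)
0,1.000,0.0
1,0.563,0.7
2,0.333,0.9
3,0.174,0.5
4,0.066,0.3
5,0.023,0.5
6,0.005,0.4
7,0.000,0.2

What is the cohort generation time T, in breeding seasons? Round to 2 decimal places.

lx·mx: 0, 0.3941, 0.2997, 0.087, 0.0198, 0.0115, 0.002, 0 → R0 = 0.8141
x·lx·mx: 0, 0.3941, 0.5994, 0.261, 0.0792, 0.0575, 0.012, 0 → Σ = 1.4032
T = 1.4032 / 0.8141 = 1.723621… → 1.72

1.72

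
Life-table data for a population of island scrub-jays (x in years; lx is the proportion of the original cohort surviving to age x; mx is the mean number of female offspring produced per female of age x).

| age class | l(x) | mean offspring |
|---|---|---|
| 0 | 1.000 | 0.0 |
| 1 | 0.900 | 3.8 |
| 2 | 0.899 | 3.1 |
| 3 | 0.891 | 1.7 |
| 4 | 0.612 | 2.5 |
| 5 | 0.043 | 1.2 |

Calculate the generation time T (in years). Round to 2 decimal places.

2.14

lx·mx: 0, 3.42, 2.7869, 1.5147, 1.53, 0.0516 → R0 = 9.3032
x·lx·mx: 0, 3.42, 5.5738, 4.5441, 6.12, 0.258 → Σ = 19.9159
T = 19.9159 / 9.3032 = 2.140758… → 2.14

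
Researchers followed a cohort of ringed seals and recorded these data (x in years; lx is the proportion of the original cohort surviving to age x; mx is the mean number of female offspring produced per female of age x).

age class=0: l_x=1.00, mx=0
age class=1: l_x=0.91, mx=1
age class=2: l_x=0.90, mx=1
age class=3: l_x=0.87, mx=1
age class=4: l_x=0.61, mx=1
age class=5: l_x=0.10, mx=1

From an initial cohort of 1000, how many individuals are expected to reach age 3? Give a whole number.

870

Expected survivors = N0 · l_3 = 1000 × 0.87 = 870 → 870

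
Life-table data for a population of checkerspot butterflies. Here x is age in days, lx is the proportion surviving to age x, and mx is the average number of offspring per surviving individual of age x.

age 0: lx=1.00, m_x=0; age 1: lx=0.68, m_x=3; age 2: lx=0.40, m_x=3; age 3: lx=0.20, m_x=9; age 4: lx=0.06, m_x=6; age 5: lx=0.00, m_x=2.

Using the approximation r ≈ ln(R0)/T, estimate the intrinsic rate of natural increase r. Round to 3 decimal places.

R0 = Σ lx·mx = 0 + 2.04 + 1.2 + 1.8 + 0.36 + 0 = 5.4
Σ x·lx·mx = 11.28; T = 11.28/5.4 = 2.08889…
r ≈ ln(R0)/T = ln(5.4)/2.08889… = 0.80732… → 0.807

0.807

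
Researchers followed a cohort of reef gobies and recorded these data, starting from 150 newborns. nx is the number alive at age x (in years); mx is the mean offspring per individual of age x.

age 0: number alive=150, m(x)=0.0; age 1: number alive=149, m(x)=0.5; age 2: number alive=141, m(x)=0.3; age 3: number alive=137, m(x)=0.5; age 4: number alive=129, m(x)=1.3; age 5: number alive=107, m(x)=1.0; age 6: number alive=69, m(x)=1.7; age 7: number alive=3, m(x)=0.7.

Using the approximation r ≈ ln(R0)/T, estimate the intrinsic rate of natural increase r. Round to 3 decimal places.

lx = nx/n0 = nx/150: 1, 0.99333…, 0.94, 0.91333…, 0.86, 0.71333…, 0.46, 0.02
R0 = Σ lx·mx = 0 + 0.49667… + 0.282 + 0.45667… + 1.118 + 0.71333… + 0.782 + 0.014 = 3.862667…
Σ x·lx·mx = 15.259333…; T = 15.259333…/3.862667… = 3.95047…
r ≈ ln(R0)/T = ln(3.862667…)/3.95047… = 0.34208… → 0.342

0.342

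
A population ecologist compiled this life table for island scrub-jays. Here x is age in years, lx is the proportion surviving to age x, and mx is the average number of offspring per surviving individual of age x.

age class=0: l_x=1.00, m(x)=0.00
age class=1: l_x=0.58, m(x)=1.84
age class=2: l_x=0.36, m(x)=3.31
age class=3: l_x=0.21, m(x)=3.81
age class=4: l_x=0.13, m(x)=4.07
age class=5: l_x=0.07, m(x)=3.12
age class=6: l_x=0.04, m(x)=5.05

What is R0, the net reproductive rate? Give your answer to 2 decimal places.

4.01

lx·mx by age: 0, 1.0672, 1.1916, 0.8001, 0.5291, 0.2184, 0.202
R0 = Σ lx·mx = 4.0084 → 4.01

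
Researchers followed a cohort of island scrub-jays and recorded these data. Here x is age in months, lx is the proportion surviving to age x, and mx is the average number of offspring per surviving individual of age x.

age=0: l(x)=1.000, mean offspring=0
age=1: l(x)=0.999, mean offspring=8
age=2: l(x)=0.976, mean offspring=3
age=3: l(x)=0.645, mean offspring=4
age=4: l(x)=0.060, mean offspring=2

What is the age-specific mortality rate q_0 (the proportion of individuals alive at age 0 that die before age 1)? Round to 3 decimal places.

0.001

q_0 = (l_0 − l_1) / l_0 = (1 − 0.999) / 1
     = 0.001 / 1 = 0.001 → 0.001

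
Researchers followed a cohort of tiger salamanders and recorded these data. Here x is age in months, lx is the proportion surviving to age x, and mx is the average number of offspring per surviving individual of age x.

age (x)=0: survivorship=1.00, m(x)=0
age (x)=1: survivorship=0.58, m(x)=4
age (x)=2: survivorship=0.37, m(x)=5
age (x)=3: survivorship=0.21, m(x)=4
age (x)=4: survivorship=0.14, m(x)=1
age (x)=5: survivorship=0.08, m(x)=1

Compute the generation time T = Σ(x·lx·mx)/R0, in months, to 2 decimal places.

1.82

lx·mx: 0, 2.32, 1.85, 0.84, 0.14, 0.08 → R0 = 5.23
x·lx·mx: 0, 2.32, 3.7, 2.52, 0.56, 0.4 → Σ = 9.5
T = 9.5 / 5.23 = 1.816444… → 1.82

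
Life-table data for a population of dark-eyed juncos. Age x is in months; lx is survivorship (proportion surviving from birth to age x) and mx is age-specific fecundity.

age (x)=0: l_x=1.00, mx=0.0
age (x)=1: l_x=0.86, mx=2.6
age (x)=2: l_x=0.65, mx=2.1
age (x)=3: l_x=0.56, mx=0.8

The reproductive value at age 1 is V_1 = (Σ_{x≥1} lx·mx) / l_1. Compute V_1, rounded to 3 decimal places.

4.708

lx·mx for x ≥ 1: 2.236, 1.365, 0.448 → sum = 4.049
V_1 = 4.049 / l_1 = 4.049 / 0.86 = 4.70814… → 4.708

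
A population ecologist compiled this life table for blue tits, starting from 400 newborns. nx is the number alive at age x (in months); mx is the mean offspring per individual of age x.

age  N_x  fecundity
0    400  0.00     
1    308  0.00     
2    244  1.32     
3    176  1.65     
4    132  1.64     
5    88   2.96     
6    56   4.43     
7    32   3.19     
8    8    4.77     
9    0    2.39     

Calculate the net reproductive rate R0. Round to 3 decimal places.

3.694

lx = nx/n0 = nx/400: 1, 0.77, 0.61, 0.44, 0.33, 0.22, 0.14, 0.08, 0.02, 0
lx·mx by age: 0, 0, 0.8052, 0.726, 0.5412, 0.6512, 0.6202, 0.2552, 0.0954, 0
R0 = Σ lx·mx = 3.6944 → 3.694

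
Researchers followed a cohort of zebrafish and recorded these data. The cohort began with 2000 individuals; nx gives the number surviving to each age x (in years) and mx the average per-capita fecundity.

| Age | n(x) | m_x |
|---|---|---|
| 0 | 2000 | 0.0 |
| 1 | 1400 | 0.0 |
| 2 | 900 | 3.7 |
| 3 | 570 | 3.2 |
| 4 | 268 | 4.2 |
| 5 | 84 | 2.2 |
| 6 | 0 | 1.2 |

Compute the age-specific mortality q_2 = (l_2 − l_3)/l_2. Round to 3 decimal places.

lx = nx/n0 = nx/2000: 1, 0.7, 0.45, 0.285, 0.134, 0.042, 0
q_2 = (l_2 − l_3) / l_2 = (0.45 − 0.285) / 0.45
     = 0.165 / 0.45 = 0.366667… → 0.367

0.367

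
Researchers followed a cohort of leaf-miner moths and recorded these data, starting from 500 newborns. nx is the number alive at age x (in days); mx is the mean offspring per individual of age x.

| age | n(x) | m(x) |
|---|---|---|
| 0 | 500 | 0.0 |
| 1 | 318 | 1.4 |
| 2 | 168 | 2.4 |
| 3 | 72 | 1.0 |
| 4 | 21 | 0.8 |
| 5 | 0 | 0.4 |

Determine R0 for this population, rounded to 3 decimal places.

1.874

lx = nx/n0 = nx/500: 1, 0.636, 0.336, 0.144, 0.042, 0
lx·mx by age: 0, 0.8904, 0.8064, 0.144, 0.0336, 0
R0 = Σ lx·mx = 1.8744 → 1.874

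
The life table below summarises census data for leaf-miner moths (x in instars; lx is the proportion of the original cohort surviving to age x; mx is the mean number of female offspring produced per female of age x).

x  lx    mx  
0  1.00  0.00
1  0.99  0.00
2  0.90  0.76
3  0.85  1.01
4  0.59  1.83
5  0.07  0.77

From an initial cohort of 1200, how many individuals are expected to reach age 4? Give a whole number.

708

Expected survivors = N0 · l_4 = 1200 × 0.59 = 708 → 708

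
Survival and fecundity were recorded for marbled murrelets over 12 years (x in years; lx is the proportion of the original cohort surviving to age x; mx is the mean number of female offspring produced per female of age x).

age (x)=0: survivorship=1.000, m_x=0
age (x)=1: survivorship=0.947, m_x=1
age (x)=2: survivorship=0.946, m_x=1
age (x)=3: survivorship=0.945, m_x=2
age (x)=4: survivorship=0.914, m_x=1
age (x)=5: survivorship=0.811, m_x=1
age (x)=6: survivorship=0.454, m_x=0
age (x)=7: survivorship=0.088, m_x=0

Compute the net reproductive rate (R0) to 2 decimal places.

5.51

lx·mx by age: 0, 0.947, 0.946, 1.89, 0.914, 0.811, 0, 0
R0 = Σ lx·mx = 5.508 → 5.51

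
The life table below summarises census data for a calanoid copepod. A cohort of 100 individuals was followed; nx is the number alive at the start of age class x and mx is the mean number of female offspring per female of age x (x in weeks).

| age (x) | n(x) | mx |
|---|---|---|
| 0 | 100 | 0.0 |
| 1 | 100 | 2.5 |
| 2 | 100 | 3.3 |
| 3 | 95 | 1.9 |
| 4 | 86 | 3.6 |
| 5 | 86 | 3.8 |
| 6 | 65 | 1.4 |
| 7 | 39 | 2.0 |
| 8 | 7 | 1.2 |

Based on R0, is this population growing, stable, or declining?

lx = nx/n0 = nx/100: 1, 1, 1, 0.95, 0.86, 0.86, 0.65, 0.39, 0.07
R0 = Σ lx·mx = 0 + 2.5 + 3.3 + 1.805 + 3.096 + 3.268 + 0.91 + 0.78 + 0.084 = 15.743
R0 > 1, so the population is growing.

growing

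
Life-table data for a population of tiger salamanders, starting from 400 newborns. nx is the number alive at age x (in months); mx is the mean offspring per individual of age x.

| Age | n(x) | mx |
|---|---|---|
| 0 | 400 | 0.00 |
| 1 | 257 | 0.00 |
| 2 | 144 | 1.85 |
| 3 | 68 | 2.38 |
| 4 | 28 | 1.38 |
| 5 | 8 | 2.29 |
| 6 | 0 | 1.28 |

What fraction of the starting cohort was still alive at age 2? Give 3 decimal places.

l_2 = n_2/n_0 = 144/400 = 0.36 → 0.360

0.360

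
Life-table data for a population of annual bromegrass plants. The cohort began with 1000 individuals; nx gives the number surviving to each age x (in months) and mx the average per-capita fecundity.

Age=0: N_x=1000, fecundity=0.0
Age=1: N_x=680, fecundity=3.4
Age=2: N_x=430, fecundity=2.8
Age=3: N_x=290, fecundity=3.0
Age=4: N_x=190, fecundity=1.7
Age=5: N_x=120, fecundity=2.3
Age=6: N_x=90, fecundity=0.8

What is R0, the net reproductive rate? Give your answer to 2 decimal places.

5.06

lx = nx/n0 = nx/1000: 1, 0.68, 0.43, 0.29, 0.19, 0.12, 0.09
lx·mx by age: 0, 2.312, 1.204, 0.87, 0.323, 0.276, 0.072
R0 = Σ lx·mx = 5.057 → 5.06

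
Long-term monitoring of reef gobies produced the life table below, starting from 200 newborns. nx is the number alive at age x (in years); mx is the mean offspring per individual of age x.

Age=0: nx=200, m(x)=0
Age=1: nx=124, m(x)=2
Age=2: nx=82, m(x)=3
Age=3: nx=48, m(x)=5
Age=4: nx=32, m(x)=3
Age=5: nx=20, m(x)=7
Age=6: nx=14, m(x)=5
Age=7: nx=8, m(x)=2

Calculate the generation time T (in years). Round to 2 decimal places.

lx = nx/n0 = nx/200: 1, 0.62, 0.41, 0.24, 0.16, 0.1, 0.07, 0.04
lx·mx: 0, 1.24, 1.23, 1.2, 0.48, 0.7, 0.35, 0.08 → R0 = 5.28
x·lx·mx: 0, 1.24, 2.46, 3.6, 1.92, 3.5, 2.1, 0.56 → Σ = 15.38
T = 15.38 / 5.28 = 2.912879… → 2.91

2.91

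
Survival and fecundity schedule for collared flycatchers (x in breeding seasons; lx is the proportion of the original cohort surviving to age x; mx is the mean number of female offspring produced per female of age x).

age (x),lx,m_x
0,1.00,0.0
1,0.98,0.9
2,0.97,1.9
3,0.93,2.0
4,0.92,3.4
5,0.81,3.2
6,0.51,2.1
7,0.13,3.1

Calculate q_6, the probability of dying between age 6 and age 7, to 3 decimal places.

0.745

q_6 = (l_6 − l_7) / l_6 = (0.51 − 0.13) / 0.51
     = 0.38 / 0.51 = 0.745098… → 0.745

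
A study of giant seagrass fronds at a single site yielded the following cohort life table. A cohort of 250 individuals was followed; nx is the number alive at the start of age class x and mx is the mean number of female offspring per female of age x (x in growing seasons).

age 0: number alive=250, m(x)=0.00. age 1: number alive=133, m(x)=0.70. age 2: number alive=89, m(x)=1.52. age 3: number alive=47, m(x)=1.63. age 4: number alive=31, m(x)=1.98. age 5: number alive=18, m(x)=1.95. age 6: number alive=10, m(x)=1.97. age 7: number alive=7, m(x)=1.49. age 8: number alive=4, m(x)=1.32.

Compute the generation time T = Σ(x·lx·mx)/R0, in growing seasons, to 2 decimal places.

2.86

lx = nx/n0 = nx/250: 1, 0.532, 0.356, 0.188, 0.124, 0.072, 0.04, 0.028, 0.016
lx·mx: 0, 0.3724, 0.54112, 0.30644, 0.24552, 0.1404, 0.0788, 0.04172, 0.02112 → R0 = 1.74752
x·lx·mx: 0, 0.3724, 1.08224, 0.91932, 0.98208, 0.702, 0.4728, 0.29204, 0.16896 → Σ = 4.99184
T = 4.99184 / 1.74752 = 2.856528… → 2.86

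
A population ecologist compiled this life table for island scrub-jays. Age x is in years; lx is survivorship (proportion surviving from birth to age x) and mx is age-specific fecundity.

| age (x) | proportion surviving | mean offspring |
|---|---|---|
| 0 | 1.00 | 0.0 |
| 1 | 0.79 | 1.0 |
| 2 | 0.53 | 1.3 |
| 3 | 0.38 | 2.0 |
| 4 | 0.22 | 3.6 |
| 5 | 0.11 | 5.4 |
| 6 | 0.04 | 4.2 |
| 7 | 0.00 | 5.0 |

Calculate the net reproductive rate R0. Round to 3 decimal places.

lx·mx by age: 0, 0.79, 0.689, 0.76, 0.792, 0.594, 0.168, 0
R0 = Σ lx·mx = 3.793 → 3.793

3.793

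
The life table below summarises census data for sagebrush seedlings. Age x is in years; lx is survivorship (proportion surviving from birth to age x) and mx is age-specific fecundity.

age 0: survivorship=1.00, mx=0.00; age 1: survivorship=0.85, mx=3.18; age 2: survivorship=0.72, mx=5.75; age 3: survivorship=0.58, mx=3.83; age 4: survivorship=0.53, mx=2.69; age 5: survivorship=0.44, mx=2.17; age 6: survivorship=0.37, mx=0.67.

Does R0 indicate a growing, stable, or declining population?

growing

R0 = Σ lx·mx = 0 + 2.703 + 4.14 + 2.2214 + 1.4257 + 0.9548 + 0.2479 = 11.6928
R0 > 1, so the population is growing.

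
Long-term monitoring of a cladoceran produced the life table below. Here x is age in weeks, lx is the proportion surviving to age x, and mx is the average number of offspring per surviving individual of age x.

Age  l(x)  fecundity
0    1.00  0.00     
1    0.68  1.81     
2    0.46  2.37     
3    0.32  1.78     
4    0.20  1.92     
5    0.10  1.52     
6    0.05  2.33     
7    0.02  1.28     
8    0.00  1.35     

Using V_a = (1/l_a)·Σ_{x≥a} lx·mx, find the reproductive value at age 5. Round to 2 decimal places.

lx·mx for x ≥ 5: 0.152, 0.1165, 0.0256, 0 → sum = 0.2941
V_5 = 0.2941 / l_5 = 0.2941 / 0.1 = 2.941 → 2.94

2.94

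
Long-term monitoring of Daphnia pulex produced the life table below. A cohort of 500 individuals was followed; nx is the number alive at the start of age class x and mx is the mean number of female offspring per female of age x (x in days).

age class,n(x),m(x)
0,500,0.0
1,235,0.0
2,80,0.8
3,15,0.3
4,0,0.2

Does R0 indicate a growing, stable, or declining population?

declining

lx = nx/n0 = nx/500: 1, 0.47, 0.16, 0.03, 0
R0 = Σ lx·mx = 0 + 0 + 0.128 + 0.009 + 0 = 0.137
R0 < 1, so the population is declining.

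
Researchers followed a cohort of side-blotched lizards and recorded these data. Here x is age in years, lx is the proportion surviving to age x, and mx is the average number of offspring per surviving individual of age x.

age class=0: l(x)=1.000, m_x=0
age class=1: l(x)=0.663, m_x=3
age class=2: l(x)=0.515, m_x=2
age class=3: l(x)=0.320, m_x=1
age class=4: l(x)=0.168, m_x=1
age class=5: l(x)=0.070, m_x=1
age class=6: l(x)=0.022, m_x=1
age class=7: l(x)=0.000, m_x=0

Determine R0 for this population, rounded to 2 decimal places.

3.60

lx·mx by age: 0, 1.989, 1.03, 0.32, 0.168, 0.07, 0.022, 0
R0 = Σ lx·mx = 3.599 → 3.60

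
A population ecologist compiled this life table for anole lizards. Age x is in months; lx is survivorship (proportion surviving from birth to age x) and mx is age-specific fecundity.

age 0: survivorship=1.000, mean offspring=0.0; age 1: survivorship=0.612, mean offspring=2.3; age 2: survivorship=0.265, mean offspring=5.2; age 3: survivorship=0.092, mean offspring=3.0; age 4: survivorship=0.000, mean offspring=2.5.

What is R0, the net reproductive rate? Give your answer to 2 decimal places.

lx·mx by age: 0, 1.4076, 1.378, 0.276, 0
R0 = Σ lx·mx = 3.0616 → 3.06

3.06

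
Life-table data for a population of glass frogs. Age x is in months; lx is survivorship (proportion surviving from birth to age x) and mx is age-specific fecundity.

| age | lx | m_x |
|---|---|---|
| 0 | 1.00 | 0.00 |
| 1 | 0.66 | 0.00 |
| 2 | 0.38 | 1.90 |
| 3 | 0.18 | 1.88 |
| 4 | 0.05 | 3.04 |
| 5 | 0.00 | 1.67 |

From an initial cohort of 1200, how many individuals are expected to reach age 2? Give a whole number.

456

Expected survivors = N0 · l_2 = 1200 × 0.38 = 456 → 456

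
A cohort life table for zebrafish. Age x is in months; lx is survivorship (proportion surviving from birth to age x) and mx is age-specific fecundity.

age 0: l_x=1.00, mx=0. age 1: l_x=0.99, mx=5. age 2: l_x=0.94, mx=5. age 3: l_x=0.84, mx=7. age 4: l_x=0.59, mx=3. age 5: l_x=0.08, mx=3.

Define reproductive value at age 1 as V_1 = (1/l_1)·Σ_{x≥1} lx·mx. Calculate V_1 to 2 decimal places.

17.72

lx·mx for x ≥ 1: 4.95, 4.7, 5.88, 1.77, 0.24 → sum = 17.54
V_1 = 17.54 / l_1 = 17.54 / 0.99 = 17.717172… → 17.72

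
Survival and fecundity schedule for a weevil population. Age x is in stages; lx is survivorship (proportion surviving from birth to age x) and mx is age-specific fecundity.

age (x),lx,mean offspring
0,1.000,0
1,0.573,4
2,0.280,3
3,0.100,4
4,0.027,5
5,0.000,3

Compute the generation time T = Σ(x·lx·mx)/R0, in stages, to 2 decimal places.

1.56

lx·mx: 0, 2.292, 0.84, 0.4, 0.135, 0 → R0 = 3.667
x·lx·mx: 0, 2.292, 1.68, 1.2, 0.54, 0 → Σ = 5.712
T = 5.712 / 3.667 = 1.557677… → 1.56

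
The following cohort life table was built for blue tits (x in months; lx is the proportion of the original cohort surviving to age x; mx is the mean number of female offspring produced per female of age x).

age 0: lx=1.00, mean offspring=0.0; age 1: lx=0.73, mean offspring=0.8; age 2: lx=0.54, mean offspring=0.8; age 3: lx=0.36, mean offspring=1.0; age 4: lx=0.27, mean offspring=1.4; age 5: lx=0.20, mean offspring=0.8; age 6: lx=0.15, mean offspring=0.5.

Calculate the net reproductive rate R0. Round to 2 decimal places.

1.99

lx·mx by age: 0, 0.584, 0.432, 0.36, 0.378, 0.16, 0.075
R0 = Σ lx·mx = 1.989 → 1.99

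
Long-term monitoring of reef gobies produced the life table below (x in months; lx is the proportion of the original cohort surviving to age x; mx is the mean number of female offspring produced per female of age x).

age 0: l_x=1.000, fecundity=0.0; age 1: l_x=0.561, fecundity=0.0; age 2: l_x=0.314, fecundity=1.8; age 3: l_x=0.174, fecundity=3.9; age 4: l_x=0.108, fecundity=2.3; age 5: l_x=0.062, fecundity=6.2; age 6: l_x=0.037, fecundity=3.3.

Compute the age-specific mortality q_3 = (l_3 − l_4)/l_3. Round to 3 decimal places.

0.379

q_3 = (l_3 − l_4) / l_3 = (0.174 − 0.108) / 0.174
     = 0.066 / 0.174 = 0.37931… → 0.379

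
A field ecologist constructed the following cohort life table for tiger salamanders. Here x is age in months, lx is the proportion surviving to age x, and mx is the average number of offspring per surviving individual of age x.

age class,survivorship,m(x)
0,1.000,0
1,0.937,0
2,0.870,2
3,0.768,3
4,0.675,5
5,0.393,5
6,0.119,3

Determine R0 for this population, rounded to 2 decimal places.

9.74

lx·mx by age: 0, 0, 1.74, 2.304, 3.375, 1.965, 0.357
R0 = Σ lx·mx = 9.741 → 9.74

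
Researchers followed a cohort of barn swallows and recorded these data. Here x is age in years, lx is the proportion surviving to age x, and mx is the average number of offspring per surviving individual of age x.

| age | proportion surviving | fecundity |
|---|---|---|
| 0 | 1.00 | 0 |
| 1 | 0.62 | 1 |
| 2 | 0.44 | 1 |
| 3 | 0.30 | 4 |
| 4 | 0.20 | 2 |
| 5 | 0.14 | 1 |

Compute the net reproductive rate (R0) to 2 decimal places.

lx·mx by age: 0, 0.62, 0.44, 1.2, 0.4, 0.14
R0 = Σ lx·mx = 2.8 → 2.80

2.80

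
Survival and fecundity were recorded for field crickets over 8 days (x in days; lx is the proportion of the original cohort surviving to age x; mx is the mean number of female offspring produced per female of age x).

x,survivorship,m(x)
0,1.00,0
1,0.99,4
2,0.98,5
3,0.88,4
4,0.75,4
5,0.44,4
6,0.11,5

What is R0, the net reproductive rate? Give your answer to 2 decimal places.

lx·mx by age: 0, 3.96, 4.9, 3.52, 3, 1.76, 0.55
R0 = Σ lx·mx = 17.69 → 17.69

17.69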